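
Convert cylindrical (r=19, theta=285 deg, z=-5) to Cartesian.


x = 19 * cos(285) = 4.9176
y = 19 * sin(285) = -18.3526
z = -5

(4.9176, -18.3526, -5)


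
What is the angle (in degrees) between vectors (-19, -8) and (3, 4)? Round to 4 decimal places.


dot = -19*3 + -8*4 = -89
|u| = 20.6155, |v| = 5
cos(angle) = -0.8634
angle = 149.7036 degrees

149.7036 degrees


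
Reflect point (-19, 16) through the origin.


Reflection through origin: (x, y) -> (-x, -y)
(-19, 16) -> (19, -16)

(19, -16)


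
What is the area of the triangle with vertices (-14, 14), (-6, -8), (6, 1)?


Area = |x1(y2-y3) + x2(y3-y1) + x3(y1-y2)| / 2
= |-14*(-8-1) + -6*(1-14) + 6*(14--8)| / 2
= 168

168


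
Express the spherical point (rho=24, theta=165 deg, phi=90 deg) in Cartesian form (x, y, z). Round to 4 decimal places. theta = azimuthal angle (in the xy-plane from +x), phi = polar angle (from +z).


x = 24 * sin(90) * cos(165) = -23.1822
y = 24 * sin(90) * sin(165) = 6.2117
z = 24 * cos(90) = 0

(-23.1822, 6.2117, 0)


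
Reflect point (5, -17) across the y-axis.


Reflection across y-axis: (x, y) -> (-x, y)
(5, -17) -> (-5, -17)

(-5, -17)


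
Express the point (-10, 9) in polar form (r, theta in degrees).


r = sqrt((-10)^2 + 9^2) = 13.4536
theta = atan2(9, -10) = 138.0128 degrees

r = 13.4536, theta = 138.0128 degrees


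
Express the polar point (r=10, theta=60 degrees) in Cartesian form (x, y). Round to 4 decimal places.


x = 10 * cos(60) = 5
y = 10 * sin(60) = 8.6603

(5, 8.6603)


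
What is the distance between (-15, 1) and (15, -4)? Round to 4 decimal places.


d = sqrt((15--15)^2 + (-4-1)^2) = 30.4138

30.4138


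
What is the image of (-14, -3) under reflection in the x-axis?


Reflection across x-axis: (x, y) -> (x, -y)
(-14, -3) -> (-14, 3)

(-14, 3)


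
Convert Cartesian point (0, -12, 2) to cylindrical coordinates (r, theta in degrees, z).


r = sqrt(0^2 + (-12)^2) = 12
theta = atan2(-12, 0) = 270 deg
z = 2

r = 12, theta = 270 deg, z = 2


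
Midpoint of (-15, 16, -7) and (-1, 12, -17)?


Midpoint = ((-15+-1)/2, (16+12)/2, (-7+-17)/2) = (-8, 14, -12)

(-8, 14, -12)


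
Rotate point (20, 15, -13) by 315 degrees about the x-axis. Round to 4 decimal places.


x' = 20
y' = 15*cos(315) - -13*sin(315) = 1.4142
z' = 15*sin(315) + -13*cos(315) = -19.799

(20, 1.4142, -19.799)


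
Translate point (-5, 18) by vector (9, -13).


Translation: (x+dx, y+dy) = (-5+9, 18+-13) = (4, 5)

(4, 5)


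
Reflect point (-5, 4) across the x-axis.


Reflection across x-axis: (x, y) -> (x, -y)
(-5, 4) -> (-5, -4)

(-5, -4)


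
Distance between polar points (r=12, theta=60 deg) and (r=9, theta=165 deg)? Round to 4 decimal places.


d = sqrt(r1^2 + r2^2 - 2*r1*r2*cos(t2-t1))
d = sqrt(12^2 + 9^2 - 2*12*9*cos(165-60)) = 16.7602

16.7602


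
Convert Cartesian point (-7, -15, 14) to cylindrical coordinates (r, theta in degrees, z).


r = sqrt((-7)^2 + (-15)^2) = 16.5529
theta = atan2(-15, -7) = 244.9831 deg
z = 14

r = 16.5529, theta = 244.9831 deg, z = 14


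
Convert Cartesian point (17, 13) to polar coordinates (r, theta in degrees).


r = sqrt(17^2 + 13^2) = 21.4009
theta = atan2(13, 17) = 37.4054 degrees

r = 21.4009, theta = 37.4054 degrees


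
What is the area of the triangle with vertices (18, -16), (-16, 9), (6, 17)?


Area = |x1(y2-y3) + x2(y3-y1) + x3(y1-y2)| / 2
= |18*(9-17) + -16*(17--16) + 6*(-16-9)| / 2
= 411

411


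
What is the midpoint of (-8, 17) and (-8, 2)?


Midpoint = ((-8+-8)/2, (17+2)/2) = (-8, 9.5)

(-8, 9.5)


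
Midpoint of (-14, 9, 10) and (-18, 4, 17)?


Midpoint = ((-14+-18)/2, (9+4)/2, (10+17)/2) = (-16, 6.5, 13.5)

(-16, 6.5, 13.5)


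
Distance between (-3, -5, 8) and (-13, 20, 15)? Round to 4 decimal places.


d = sqrt((-13--3)^2 + (20--5)^2 + (15-8)^2) = 27.8209

27.8209


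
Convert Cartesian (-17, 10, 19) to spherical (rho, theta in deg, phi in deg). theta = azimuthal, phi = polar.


rho = sqrt((-17)^2 + 10^2 + 19^2) = 27.3861
theta = atan2(10, -17) = 149.5345 deg
phi = acos(19/27.3861) = 46.0698 deg

rho = 27.3861, theta = 149.5345 deg, phi = 46.0698 deg


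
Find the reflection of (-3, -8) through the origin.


Reflection through origin: (x, y) -> (-x, -y)
(-3, -8) -> (3, 8)

(3, 8)


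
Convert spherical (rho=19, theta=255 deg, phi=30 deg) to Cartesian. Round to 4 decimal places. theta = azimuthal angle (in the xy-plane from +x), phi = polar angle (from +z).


x = 19 * sin(30) * cos(255) = -2.4588
y = 19 * sin(30) * sin(255) = -9.1763
z = 19 * cos(30) = 16.4545

(-2.4588, -9.1763, 16.4545)


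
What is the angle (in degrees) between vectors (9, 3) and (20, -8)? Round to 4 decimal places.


dot = 9*20 + 3*-8 = 156
|u| = 9.4868, |v| = 21.5407
cos(angle) = 0.7634
angle = 40.2364 degrees

40.2364 degrees


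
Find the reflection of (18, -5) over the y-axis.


Reflection across y-axis: (x, y) -> (-x, y)
(18, -5) -> (-18, -5)

(-18, -5)


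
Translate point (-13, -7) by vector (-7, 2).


Translation: (x+dx, y+dy) = (-13+-7, -7+2) = (-20, -5)

(-20, -5)


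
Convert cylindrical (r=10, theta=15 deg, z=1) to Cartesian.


x = 10 * cos(15) = 9.6593
y = 10 * sin(15) = 2.5882
z = 1

(9.6593, 2.5882, 1)


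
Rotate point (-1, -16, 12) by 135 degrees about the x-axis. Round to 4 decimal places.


x' = -1
y' = -16*cos(135) - 12*sin(135) = 2.8284
z' = -16*sin(135) + 12*cos(135) = -19.799

(-1, 2.8284, -19.799)


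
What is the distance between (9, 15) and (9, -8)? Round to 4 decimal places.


d = sqrt((9-9)^2 + (-8-15)^2) = 23

23


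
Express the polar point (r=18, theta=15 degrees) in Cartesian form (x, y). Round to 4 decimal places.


x = 18 * cos(15) = 17.3867
y = 18 * sin(15) = 4.6587

(17.3867, 4.6587)


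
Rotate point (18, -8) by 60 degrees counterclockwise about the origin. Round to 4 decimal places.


x' = 18*cos(60) - -8*sin(60) = 15.9282
y' = 18*sin(60) + -8*cos(60) = 11.5885

(15.9282, 11.5885)


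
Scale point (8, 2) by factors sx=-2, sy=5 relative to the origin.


Scaling: (x*sx, y*sy) = (8*-2, 2*5) = (-16, 10)

(-16, 10)


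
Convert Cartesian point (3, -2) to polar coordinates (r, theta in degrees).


r = sqrt(3^2 + (-2)^2) = 3.6056
theta = atan2(-2, 3) = 326.3099 degrees

r = 3.6056, theta = 326.3099 degrees


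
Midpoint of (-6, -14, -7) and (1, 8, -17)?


Midpoint = ((-6+1)/2, (-14+8)/2, (-7+-17)/2) = (-2.5, -3, -12)

(-2.5, -3, -12)


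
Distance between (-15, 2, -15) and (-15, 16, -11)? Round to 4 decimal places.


d = sqrt((-15--15)^2 + (16-2)^2 + (-11--15)^2) = 14.5602

14.5602


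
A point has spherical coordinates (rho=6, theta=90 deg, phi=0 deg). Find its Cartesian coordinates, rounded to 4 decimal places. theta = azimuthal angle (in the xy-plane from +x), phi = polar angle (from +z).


x = 6 * sin(0) * cos(90) = 0
y = 6 * sin(0) * sin(90) = 0
z = 6 * cos(0) = 6

(0, 0, 6)


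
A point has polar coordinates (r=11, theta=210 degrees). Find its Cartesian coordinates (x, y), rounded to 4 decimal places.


x = 11 * cos(210) = -9.5263
y = 11 * sin(210) = -5.5

(-9.5263, -5.5)


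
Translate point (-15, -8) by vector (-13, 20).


Translation: (x+dx, y+dy) = (-15+-13, -8+20) = (-28, 12)

(-28, 12)


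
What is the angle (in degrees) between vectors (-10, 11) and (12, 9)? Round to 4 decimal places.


dot = -10*12 + 11*9 = -21
|u| = 14.8661, |v| = 15
cos(angle) = -0.0942
angle = 95.4038 degrees

95.4038 degrees


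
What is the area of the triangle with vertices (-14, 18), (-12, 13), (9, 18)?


Area = |x1(y2-y3) + x2(y3-y1) + x3(y1-y2)| / 2
= |-14*(13-18) + -12*(18-18) + 9*(18-13)| / 2
= 57.5

57.5


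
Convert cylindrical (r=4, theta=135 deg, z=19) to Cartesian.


x = 4 * cos(135) = -2.8284
y = 4 * sin(135) = 2.8284
z = 19

(-2.8284, 2.8284, 19)


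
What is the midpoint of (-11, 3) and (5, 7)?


Midpoint = ((-11+5)/2, (3+7)/2) = (-3, 5)

(-3, 5)


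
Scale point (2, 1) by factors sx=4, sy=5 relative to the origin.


Scaling: (x*sx, y*sy) = (2*4, 1*5) = (8, 5)

(8, 5)


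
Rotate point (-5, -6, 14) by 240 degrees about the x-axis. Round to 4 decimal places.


x' = -5
y' = -6*cos(240) - 14*sin(240) = 15.1244
z' = -6*sin(240) + 14*cos(240) = -1.8038

(-5, 15.1244, -1.8038)


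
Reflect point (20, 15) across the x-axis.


Reflection across x-axis: (x, y) -> (x, -y)
(20, 15) -> (20, -15)

(20, -15)


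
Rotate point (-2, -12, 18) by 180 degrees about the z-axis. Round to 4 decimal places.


x' = -2*cos(180) - -12*sin(180) = 2
y' = -2*sin(180) + -12*cos(180) = 12
z' = 18

(2, 12, 18)


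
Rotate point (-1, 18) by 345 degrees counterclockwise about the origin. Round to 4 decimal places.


x' = -1*cos(345) - 18*sin(345) = 3.6928
y' = -1*sin(345) + 18*cos(345) = 17.6455

(3.6928, 17.6455)


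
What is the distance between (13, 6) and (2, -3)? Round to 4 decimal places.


d = sqrt((2-13)^2 + (-3-6)^2) = 14.2127

14.2127


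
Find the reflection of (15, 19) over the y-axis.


Reflection across y-axis: (x, y) -> (-x, y)
(15, 19) -> (-15, 19)

(-15, 19)


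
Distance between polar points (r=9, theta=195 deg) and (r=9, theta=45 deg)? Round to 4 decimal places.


d = sqrt(r1^2 + r2^2 - 2*r1*r2*cos(t2-t1))
d = sqrt(9^2 + 9^2 - 2*9*9*cos(45-195)) = 17.3867

17.3867


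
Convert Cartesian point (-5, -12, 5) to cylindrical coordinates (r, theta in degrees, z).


r = sqrt((-5)^2 + (-12)^2) = 13
theta = atan2(-12, -5) = 247.3801 deg
z = 5

r = 13, theta = 247.3801 deg, z = 5


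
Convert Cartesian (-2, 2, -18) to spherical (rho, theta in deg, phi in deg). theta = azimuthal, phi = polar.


rho = sqrt((-2)^2 + 2^2 + (-18)^2) = 18.2209
theta = atan2(2, -2) = 135 deg
phi = acos(-18/18.2209) = 171.0699 deg

rho = 18.2209, theta = 135 deg, phi = 171.0699 deg


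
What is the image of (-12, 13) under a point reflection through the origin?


Reflection through origin: (x, y) -> (-x, -y)
(-12, 13) -> (12, -13)

(12, -13)


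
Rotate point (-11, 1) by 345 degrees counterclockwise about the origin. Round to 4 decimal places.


x' = -11*cos(345) - 1*sin(345) = -10.3664
y' = -11*sin(345) + 1*cos(345) = 3.8129

(-10.3664, 3.8129)


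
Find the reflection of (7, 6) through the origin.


Reflection through origin: (x, y) -> (-x, -y)
(7, 6) -> (-7, -6)

(-7, -6)


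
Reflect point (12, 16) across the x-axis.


Reflection across x-axis: (x, y) -> (x, -y)
(12, 16) -> (12, -16)

(12, -16)


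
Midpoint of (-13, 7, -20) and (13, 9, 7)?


Midpoint = ((-13+13)/2, (7+9)/2, (-20+7)/2) = (0, 8, -6.5)

(0, 8, -6.5)


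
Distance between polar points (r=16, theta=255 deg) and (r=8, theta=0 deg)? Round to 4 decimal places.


d = sqrt(r1^2 + r2^2 - 2*r1*r2*cos(t2-t1))
d = sqrt(16^2 + 8^2 - 2*16*8*cos(0-255)) = 19.6534

19.6534


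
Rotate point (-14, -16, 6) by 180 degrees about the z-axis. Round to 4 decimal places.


x' = -14*cos(180) - -16*sin(180) = 14
y' = -14*sin(180) + -16*cos(180) = 16
z' = 6

(14, 16, 6)


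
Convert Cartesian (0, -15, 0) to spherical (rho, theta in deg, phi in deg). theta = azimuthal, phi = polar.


rho = sqrt(0^2 + (-15)^2 + 0^2) = 15
theta = atan2(-15, 0) = 270 deg
phi = acos(0/15) = 90 deg

rho = 15, theta = 270 deg, phi = 90 deg


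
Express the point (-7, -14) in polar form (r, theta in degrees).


r = sqrt((-7)^2 + (-14)^2) = 15.6525
theta = atan2(-14, -7) = 243.4349 degrees

r = 15.6525, theta = 243.4349 degrees


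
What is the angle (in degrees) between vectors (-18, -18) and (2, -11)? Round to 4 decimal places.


dot = -18*2 + -18*-11 = 162
|u| = 25.4558, |v| = 11.1803
cos(angle) = 0.5692
angle = 55.3048 degrees

55.3048 degrees


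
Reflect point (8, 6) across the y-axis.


Reflection across y-axis: (x, y) -> (-x, y)
(8, 6) -> (-8, 6)

(-8, 6)


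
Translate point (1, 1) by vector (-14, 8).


Translation: (x+dx, y+dy) = (1+-14, 1+8) = (-13, 9)

(-13, 9)


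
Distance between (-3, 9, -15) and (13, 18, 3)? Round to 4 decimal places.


d = sqrt((13--3)^2 + (18-9)^2 + (3--15)^2) = 25.7099

25.7099


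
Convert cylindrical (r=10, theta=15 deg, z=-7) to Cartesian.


x = 10 * cos(15) = 9.6593
y = 10 * sin(15) = 2.5882
z = -7

(9.6593, 2.5882, -7)


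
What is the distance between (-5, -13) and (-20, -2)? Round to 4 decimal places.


d = sqrt((-20--5)^2 + (-2--13)^2) = 18.6011

18.6011


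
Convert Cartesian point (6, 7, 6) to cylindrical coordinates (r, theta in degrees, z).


r = sqrt(6^2 + 7^2) = 9.2195
theta = atan2(7, 6) = 49.3987 deg
z = 6

r = 9.2195, theta = 49.3987 deg, z = 6


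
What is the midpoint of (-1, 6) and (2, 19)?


Midpoint = ((-1+2)/2, (6+19)/2) = (0.5, 12.5)

(0.5, 12.5)


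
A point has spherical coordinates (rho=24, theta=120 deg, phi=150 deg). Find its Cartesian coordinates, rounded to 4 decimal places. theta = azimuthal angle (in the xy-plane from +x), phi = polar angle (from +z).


x = 24 * sin(150) * cos(120) = -6
y = 24 * sin(150) * sin(120) = 10.3923
z = 24 * cos(150) = -20.7846

(-6, 10.3923, -20.7846)


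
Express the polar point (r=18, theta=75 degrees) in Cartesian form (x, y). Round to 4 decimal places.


x = 18 * cos(75) = 4.6587
y = 18 * sin(75) = 17.3867

(4.6587, 17.3867)


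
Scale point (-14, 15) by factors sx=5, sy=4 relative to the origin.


Scaling: (x*sx, y*sy) = (-14*5, 15*4) = (-70, 60)

(-70, 60)


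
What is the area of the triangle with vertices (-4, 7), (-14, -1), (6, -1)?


Area = |x1(y2-y3) + x2(y3-y1) + x3(y1-y2)| / 2
= |-4*(-1--1) + -14*(-1-7) + 6*(7--1)| / 2
= 80

80


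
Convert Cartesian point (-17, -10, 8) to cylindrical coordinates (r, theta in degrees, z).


r = sqrt((-17)^2 + (-10)^2) = 19.7231
theta = atan2(-10, -17) = 210.4655 deg
z = 8

r = 19.7231, theta = 210.4655 deg, z = 8


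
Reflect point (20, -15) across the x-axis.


Reflection across x-axis: (x, y) -> (x, -y)
(20, -15) -> (20, 15)

(20, 15)


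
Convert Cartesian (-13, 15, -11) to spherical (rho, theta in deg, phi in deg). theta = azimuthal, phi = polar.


rho = sqrt((-13)^2 + 15^2 + (-11)^2) = 22.6936
theta = atan2(15, -13) = 130.9144 deg
phi = acos(-11/22.6936) = 118.994 deg

rho = 22.6936, theta = 130.9144 deg, phi = 118.994 deg


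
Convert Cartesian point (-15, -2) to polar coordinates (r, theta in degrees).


r = sqrt((-15)^2 + (-2)^2) = 15.1327
theta = atan2(-2, -15) = 187.5946 degrees

r = 15.1327, theta = 187.5946 degrees


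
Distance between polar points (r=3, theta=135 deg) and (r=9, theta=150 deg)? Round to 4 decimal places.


d = sqrt(r1^2 + r2^2 - 2*r1*r2*cos(t2-t1))
d = sqrt(3^2 + 9^2 - 2*3*9*cos(150-135)) = 6.1514

6.1514


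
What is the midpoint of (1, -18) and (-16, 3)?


Midpoint = ((1+-16)/2, (-18+3)/2) = (-7.5, -7.5)

(-7.5, -7.5)


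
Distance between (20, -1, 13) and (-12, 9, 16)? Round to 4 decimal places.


d = sqrt((-12-20)^2 + (9--1)^2 + (16-13)^2) = 33.6601

33.6601


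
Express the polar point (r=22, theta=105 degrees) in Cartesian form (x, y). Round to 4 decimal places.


x = 22 * cos(105) = -5.694
y = 22 * sin(105) = 21.2504

(-5.694, 21.2504)


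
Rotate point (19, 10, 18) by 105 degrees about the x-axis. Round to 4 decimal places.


x' = 19
y' = 10*cos(105) - 18*sin(105) = -19.9749
z' = 10*sin(105) + 18*cos(105) = 5.0005

(19, -19.9749, 5.0005)


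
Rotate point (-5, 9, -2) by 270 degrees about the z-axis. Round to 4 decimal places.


x' = -5*cos(270) - 9*sin(270) = 9
y' = -5*sin(270) + 9*cos(270) = 5
z' = -2

(9, 5, -2)


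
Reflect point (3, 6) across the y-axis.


Reflection across y-axis: (x, y) -> (-x, y)
(3, 6) -> (-3, 6)

(-3, 6)


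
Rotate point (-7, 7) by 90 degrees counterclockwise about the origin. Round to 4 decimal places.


x' = -7*cos(90) - 7*sin(90) = -7
y' = -7*sin(90) + 7*cos(90) = -7

(-7, -7)


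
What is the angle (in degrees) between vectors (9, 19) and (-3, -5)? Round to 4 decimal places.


dot = 9*-3 + 19*-5 = -122
|u| = 21.0238, |v| = 5.831
cos(angle) = -0.9952
angle = 174.3824 degrees

174.3824 degrees


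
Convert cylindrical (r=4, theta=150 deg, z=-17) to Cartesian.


x = 4 * cos(150) = -3.4641
y = 4 * sin(150) = 2
z = -17

(-3.4641, 2, -17)


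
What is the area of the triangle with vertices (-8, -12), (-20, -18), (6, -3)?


Area = |x1(y2-y3) + x2(y3-y1) + x3(y1-y2)| / 2
= |-8*(-18--3) + -20*(-3--12) + 6*(-12--18)| / 2
= 12

12


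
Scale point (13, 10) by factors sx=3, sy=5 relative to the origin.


Scaling: (x*sx, y*sy) = (13*3, 10*5) = (39, 50)

(39, 50)


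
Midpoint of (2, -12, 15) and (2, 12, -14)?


Midpoint = ((2+2)/2, (-12+12)/2, (15+-14)/2) = (2, 0, 0.5)

(2, 0, 0.5)


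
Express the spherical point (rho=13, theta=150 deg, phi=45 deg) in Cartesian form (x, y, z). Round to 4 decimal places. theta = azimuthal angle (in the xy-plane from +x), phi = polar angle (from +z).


x = 13 * sin(45) * cos(150) = -7.9608
y = 13 * sin(45) * sin(150) = 4.5962
z = 13 * cos(45) = 9.1924

(-7.9608, 4.5962, 9.1924)


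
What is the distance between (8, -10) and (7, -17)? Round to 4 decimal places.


d = sqrt((7-8)^2 + (-17--10)^2) = 7.0711

7.0711


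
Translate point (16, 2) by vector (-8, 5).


Translation: (x+dx, y+dy) = (16+-8, 2+5) = (8, 7)

(8, 7)


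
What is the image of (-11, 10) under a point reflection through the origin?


Reflection through origin: (x, y) -> (-x, -y)
(-11, 10) -> (11, -10)

(11, -10)


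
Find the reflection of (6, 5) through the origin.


Reflection through origin: (x, y) -> (-x, -y)
(6, 5) -> (-6, -5)

(-6, -5)


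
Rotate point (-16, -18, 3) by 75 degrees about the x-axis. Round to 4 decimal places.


x' = -16
y' = -18*cos(75) - 3*sin(75) = -7.5565
z' = -18*sin(75) + 3*cos(75) = -16.6102

(-16, -7.5565, -16.6102)


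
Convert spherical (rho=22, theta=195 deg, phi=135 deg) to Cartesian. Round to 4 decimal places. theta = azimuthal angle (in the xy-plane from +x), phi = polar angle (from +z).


x = 22 * sin(135) * cos(195) = -15.0263
y = 22 * sin(135) * sin(195) = -4.0263
z = 22 * cos(135) = -15.5563

(-15.0263, -4.0263, -15.5563)


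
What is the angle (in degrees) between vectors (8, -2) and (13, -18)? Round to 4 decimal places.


dot = 8*13 + -2*-18 = 140
|u| = 8.2462, |v| = 22.2036
cos(angle) = 0.7646
angle = 40.1261 degrees

40.1261 degrees


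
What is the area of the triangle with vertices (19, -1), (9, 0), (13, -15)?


Area = |x1(y2-y3) + x2(y3-y1) + x3(y1-y2)| / 2
= |19*(0--15) + 9*(-15--1) + 13*(-1-0)| / 2
= 73

73


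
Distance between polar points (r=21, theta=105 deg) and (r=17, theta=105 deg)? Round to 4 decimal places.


d = sqrt(r1^2 + r2^2 - 2*r1*r2*cos(t2-t1))
d = sqrt(21^2 + 17^2 - 2*21*17*cos(105-105)) = 4

4


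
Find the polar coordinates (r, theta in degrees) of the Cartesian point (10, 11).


r = sqrt(10^2 + 11^2) = 14.8661
theta = atan2(11, 10) = 47.7263 degrees

r = 14.8661, theta = 47.7263 degrees


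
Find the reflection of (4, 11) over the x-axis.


Reflection across x-axis: (x, y) -> (x, -y)
(4, 11) -> (4, -11)

(4, -11)


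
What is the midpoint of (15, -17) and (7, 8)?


Midpoint = ((15+7)/2, (-17+8)/2) = (11, -4.5)

(11, -4.5)


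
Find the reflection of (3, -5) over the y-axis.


Reflection across y-axis: (x, y) -> (-x, y)
(3, -5) -> (-3, -5)

(-3, -5)


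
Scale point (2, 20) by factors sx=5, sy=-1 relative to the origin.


Scaling: (x*sx, y*sy) = (2*5, 20*-1) = (10, -20)

(10, -20)


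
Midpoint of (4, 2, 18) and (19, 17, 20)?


Midpoint = ((4+19)/2, (2+17)/2, (18+20)/2) = (11.5, 9.5, 19)

(11.5, 9.5, 19)


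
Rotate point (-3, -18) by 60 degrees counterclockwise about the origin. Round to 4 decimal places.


x' = -3*cos(60) - -18*sin(60) = 14.0885
y' = -3*sin(60) + -18*cos(60) = -11.5981

(14.0885, -11.5981)


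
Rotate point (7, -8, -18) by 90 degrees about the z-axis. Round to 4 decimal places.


x' = 7*cos(90) - -8*sin(90) = 8
y' = 7*sin(90) + -8*cos(90) = 7
z' = -18

(8, 7, -18)


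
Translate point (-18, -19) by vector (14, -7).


Translation: (x+dx, y+dy) = (-18+14, -19+-7) = (-4, -26)

(-4, -26)


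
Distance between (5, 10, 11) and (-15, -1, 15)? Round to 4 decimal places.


d = sqrt((-15-5)^2 + (-1-10)^2 + (15-11)^2) = 23.1733

23.1733


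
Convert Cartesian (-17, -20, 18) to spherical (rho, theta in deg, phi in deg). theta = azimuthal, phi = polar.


rho = sqrt((-17)^2 + (-20)^2 + 18^2) = 31.8277
theta = atan2(-20, -17) = 229.6355 deg
phi = acos(18/31.8277) = 55.5598 deg

rho = 31.8277, theta = 229.6355 deg, phi = 55.5598 deg


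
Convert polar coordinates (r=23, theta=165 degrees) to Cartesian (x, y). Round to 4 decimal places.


x = 23 * cos(165) = -22.2163
y = 23 * sin(165) = 5.9528

(-22.2163, 5.9528)


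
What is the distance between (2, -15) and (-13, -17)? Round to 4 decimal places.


d = sqrt((-13-2)^2 + (-17--15)^2) = 15.1327

15.1327


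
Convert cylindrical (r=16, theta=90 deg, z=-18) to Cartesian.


x = 16 * cos(90) = 0
y = 16 * sin(90) = 16
z = -18

(0, 16, -18)


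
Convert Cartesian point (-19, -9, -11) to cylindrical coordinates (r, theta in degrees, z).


r = sqrt((-19)^2 + (-9)^2) = 21.0238
theta = atan2(-9, -19) = 205.3462 deg
z = -11

r = 21.0238, theta = 205.3462 deg, z = -11


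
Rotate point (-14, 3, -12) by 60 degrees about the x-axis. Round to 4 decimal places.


x' = -14
y' = 3*cos(60) - -12*sin(60) = 11.8923
z' = 3*sin(60) + -12*cos(60) = -3.4019

(-14, 11.8923, -3.4019)


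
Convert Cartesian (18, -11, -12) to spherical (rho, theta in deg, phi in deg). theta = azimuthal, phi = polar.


rho = sqrt(18^2 + (-11)^2 + (-12)^2) = 24.2693
theta = atan2(-11, 18) = 328.5704 deg
phi = acos(-12/24.2693) = 119.6336 deg

rho = 24.2693, theta = 328.5704 deg, phi = 119.6336 deg


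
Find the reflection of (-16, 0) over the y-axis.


Reflection across y-axis: (x, y) -> (-x, y)
(-16, 0) -> (16, 0)

(16, 0)


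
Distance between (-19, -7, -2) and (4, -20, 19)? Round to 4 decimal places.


d = sqrt((4--19)^2 + (-20--7)^2 + (19--2)^2) = 33.7491

33.7491


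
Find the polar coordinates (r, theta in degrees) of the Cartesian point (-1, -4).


r = sqrt((-1)^2 + (-4)^2) = 4.1231
theta = atan2(-4, -1) = 255.9638 degrees

r = 4.1231, theta = 255.9638 degrees


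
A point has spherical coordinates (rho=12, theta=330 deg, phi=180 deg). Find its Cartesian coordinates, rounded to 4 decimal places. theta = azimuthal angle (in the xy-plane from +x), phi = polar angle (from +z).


x = 12 * sin(180) * cos(330) = 0
y = 12 * sin(180) * sin(330) = 0
z = 12 * cos(180) = -12

(0, 0, -12)


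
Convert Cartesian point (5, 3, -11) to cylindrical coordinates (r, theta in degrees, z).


r = sqrt(5^2 + 3^2) = 5.831
theta = atan2(3, 5) = 30.9638 deg
z = -11

r = 5.831, theta = 30.9638 deg, z = -11


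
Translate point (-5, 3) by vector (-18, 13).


Translation: (x+dx, y+dy) = (-5+-18, 3+13) = (-23, 16)

(-23, 16)


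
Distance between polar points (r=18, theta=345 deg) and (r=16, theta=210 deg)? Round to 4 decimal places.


d = sqrt(r1^2 + r2^2 - 2*r1*r2*cos(t2-t1))
d = sqrt(18^2 + 16^2 - 2*18*16*cos(210-345)) = 31.4212

31.4212


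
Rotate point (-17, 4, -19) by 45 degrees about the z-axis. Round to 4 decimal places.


x' = -17*cos(45) - 4*sin(45) = -14.8492
y' = -17*sin(45) + 4*cos(45) = -9.1924
z' = -19

(-14.8492, -9.1924, -19)


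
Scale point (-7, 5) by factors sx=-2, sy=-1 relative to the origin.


Scaling: (x*sx, y*sy) = (-7*-2, 5*-1) = (14, -5)

(14, -5)


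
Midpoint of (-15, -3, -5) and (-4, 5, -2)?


Midpoint = ((-15+-4)/2, (-3+5)/2, (-5+-2)/2) = (-9.5, 1, -3.5)

(-9.5, 1, -3.5)


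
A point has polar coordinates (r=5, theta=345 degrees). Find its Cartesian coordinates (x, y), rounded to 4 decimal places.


x = 5 * cos(345) = 4.8296
y = 5 * sin(345) = -1.2941

(4.8296, -1.2941)


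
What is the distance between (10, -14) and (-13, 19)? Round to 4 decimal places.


d = sqrt((-13-10)^2 + (19--14)^2) = 40.2244

40.2244


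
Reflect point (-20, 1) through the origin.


Reflection through origin: (x, y) -> (-x, -y)
(-20, 1) -> (20, -1)

(20, -1)


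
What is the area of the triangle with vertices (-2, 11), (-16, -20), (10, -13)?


Area = |x1(y2-y3) + x2(y3-y1) + x3(y1-y2)| / 2
= |-2*(-20--13) + -16*(-13-11) + 10*(11--20)| / 2
= 354

354


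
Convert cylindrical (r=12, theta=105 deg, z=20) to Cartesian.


x = 12 * cos(105) = -3.1058
y = 12 * sin(105) = 11.5911
z = 20

(-3.1058, 11.5911, 20)


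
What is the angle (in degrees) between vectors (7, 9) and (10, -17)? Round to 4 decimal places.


dot = 7*10 + 9*-17 = -83
|u| = 11.4018, |v| = 19.7231
cos(angle) = -0.3691
angle = 111.6595 degrees

111.6595 degrees


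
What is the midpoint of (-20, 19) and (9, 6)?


Midpoint = ((-20+9)/2, (19+6)/2) = (-5.5, 12.5)

(-5.5, 12.5)


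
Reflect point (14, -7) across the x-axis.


Reflection across x-axis: (x, y) -> (x, -y)
(14, -7) -> (14, 7)

(14, 7)


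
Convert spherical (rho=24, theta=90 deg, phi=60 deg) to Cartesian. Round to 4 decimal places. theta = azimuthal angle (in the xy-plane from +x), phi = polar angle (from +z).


x = 24 * sin(60) * cos(90) = 0
y = 24 * sin(60) * sin(90) = 20.7846
z = 24 * cos(60) = 12

(0, 20.7846, 12)


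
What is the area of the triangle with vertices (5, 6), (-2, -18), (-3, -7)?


Area = |x1(y2-y3) + x2(y3-y1) + x3(y1-y2)| / 2
= |5*(-18--7) + -2*(-7-6) + -3*(6--18)| / 2
= 50.5

50.5


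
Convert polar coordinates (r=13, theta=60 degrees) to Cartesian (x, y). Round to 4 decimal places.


x = 13 * cos(60) = 6.5
y = 13 * sin(60) = 11.2583

(6.5, 11.2583)


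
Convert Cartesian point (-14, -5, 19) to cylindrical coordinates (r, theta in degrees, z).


r = sqrt((-14)^2 + (-5)^2) = 14.8661
theta = atan2(-5, -14) = 199.6538 deg
z = 19

r = 14.8661, theta = 199.6538 deg, z = 19


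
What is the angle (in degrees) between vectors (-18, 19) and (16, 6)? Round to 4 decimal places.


dot = -18*16 + 19*6 = -174
|u| = 26.1725, |v| = 17.088
cos(angle) = -0.3891
angle = 112.8958 degrees

112.8958 degrees


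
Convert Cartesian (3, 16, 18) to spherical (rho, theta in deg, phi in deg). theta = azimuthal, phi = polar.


rho = sqrt(3^2 + 16^2 + 18^2) = 24.2693
theta = atan2(16, 3) = 79.3803 deg
phi = acos(18/24.2693) = 42.1255 deg

rho = 24.2693, theta = 79.3803 deg, phi = 42.1255 deg


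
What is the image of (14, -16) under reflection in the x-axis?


Reflection across x-axis: (x, y) -> (x, -y)
(14, -16) -> (14, 16)

(14, 16)


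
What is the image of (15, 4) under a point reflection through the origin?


Reflection through origin: (x, y) -> (-x, -y)
(15, 4) -> (-15, -4)

(-15, -4)


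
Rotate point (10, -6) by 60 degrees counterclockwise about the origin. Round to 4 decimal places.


x' = 10*cos(60) - -6*sin(60) = 10.1962
y' = 10*sin(60) + -6*cos(60) = 5.6603

(10.1962, 5.6603)


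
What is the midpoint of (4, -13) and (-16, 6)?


Midpoint = ((4+-16)/2, (-13+6)/2) = (-6, -3.5)

(-6, -3.5)


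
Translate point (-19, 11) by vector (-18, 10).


Translation: (x+dx, y+dy) = (-19+-18, 11+10) = (-37, 21)

(-37, 21)


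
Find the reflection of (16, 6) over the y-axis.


Reflection across y-axis: (x, y) -> (-x, y)
(16, 6) -> (-16, 6)

(-16, 6)


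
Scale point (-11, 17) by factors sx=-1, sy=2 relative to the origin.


Scaling: (x*sx, y*sy) = (-11*-1, 17*2) = (11, 34)

(11, 34)


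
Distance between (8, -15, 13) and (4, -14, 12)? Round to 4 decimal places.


d = sqrt((4-8)^2 + (-14--15)^2 + (12-13)^2) = 4.2426

4.2426


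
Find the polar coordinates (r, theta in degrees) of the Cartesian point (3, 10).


r = sqrt(3^2 + 10^2) = 10.4403
theta = atan2(10, 3) = 73.3008 degrees

r = 10.4403, theta = 73.3008 degrees


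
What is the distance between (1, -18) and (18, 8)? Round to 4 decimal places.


d = sqrt((18-1)^2 + (8--18)^2) = 31.0644

31.0644


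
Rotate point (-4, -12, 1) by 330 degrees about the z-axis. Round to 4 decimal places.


x' = -4*cos(330) - -12*sin(330) = -9.4641
y' = -4*sin(330) + -12*cos(330) = -8.3923
z' = 1

(-9.4641, -8.3923, 1)


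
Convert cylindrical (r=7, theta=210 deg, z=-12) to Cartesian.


x = 7 * cos(210) = -6.0622
y = 7 * sin(210) = -3.5
z = -12

(-6.0622, -3.5, -12)


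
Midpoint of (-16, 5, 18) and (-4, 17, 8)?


Midpoint = ((-16+-4)/2, (5+17)/2, (18+8)/2) = (-10, 11, 13)

(-10, 11, 13)


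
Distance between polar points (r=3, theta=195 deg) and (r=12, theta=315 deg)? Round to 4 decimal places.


d = sqrt(r1^2 + r2^2 - 2*r1*r2*cos(t2-t1))
d = sqrt(3^2 + 12^2 - 2*3*12*cos(315-195)) = 13.7477

13.7477


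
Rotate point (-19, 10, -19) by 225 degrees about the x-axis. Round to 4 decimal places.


x' = -19
y' = 10*cos(225) - -19*sin(225) = -20.5061
z' = 10*sin(225) + -19*cos(225) = 6.364

(-19, -20.5061, 6.364)


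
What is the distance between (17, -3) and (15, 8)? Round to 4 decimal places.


d = sqrt((15-17)^2 + (8--3)^2) = 11.1803

11.1803


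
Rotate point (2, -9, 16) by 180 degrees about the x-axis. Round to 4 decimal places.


x' = 2
y' = -9*cos(180) - 16*sin(180) = 9
z' = -9*sin(180) + 16*cos(180) = -16

(2, 9, -16)


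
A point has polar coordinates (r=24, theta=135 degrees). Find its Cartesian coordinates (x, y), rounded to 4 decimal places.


x = 24 * cos(135) = -16.9706
y = 24 * sin(135) = 16.9706

(-16.9706, 16.9706)


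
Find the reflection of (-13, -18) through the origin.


Reflection through origin: (x, y) -> (-x, -y)
(-13, -18) -> (13, 18)

(13, 18)


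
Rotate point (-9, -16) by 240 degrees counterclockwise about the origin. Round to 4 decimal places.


x' = -9*cos(240) - -16*sin(240) = -9.3564
y' = -9*sin(240) + -16*cos(240) = 15.7942

(-9.3564, 15.7942)


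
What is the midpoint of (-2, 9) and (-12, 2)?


Midpoint = ((-2+-12)/2, (9+2)/2) = (-7, 5.5)

(-7, 5.5)


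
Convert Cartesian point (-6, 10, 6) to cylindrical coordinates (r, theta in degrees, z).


r = sqrt((-6)^2 + 10^2) = 11.6619
theta = atan2(10, -6) = 120.9638 deg
z = 6

r = 11.6619, theta = 120.9638 deg, z = 6


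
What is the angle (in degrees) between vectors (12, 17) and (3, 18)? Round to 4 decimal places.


dot = 12*3 + 17*18 = 342
|u| = 20.8087, |v| = 18.2483
cos(angle) = 0.9007
angle = 25.7553 degrees

25.7553 degrees


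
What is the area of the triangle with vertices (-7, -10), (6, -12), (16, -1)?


Area = |x1(y2-y3) + x2(y3-y1) + x3(y1-y2)| / 2
= |-7*(-12--1) + 6*(-1--10) + 16*(-10--12)| / 2
= 81.5

81.5


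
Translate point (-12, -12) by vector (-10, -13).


Translation: (x+dx, y+dy) = (-12+-10, -12+-13) = (-22, -25)

(-22, -25)


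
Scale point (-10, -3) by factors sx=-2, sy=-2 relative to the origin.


Scaling: (x*sx, y*sy) = (-10*-2, -3*-2) = (20, 6)

(20, 6)


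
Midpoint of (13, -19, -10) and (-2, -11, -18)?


Midpoint = ((13+-2)/2, (-19+-11)/2, (-10+-18)/2) = (5.5, -15, -14)

(5.5, -15, -14)


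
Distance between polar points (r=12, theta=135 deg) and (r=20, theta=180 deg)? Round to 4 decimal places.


d = sqrt(r1^2 + r2^2 - 2*r1*r2*cos(t2-t1))
d = sqrt(12^2 + 20^2 - 2*12*20*cos(180-135)) = 14.3035

14.3035


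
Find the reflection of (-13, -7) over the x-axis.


Reflection across x-axis: (x, y) -> (x, -y)
(-13, -7) -> (-13, 7)

(-13, 7)


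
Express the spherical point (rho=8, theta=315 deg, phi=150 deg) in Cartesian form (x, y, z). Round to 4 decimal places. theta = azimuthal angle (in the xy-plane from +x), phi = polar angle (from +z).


x = 8 * sin(150) * cos(315) = 2.8284
y = 8 * sin(150) * sin(315) = -2.8284
z = 8 * cos(150) = -6.9282

(2.8284, -2.8284, -6.9282)


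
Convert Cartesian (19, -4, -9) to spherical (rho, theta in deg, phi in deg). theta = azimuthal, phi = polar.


rho = sqrt(19^2 + (-4)^2 + (-9)^2) = 21.4009
theta = atan2(-4, 19) = 348.1113 deg
phi = acos(-9/21.4009) = 114.8688 deg

rho = 21.4009, theta = 348.1113 deg, phi = 114.8688 deg


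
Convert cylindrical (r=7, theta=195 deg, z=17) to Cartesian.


x = 7 * cos(195) = -6.7615
y = 7 * sin(195) = -1.8117
z = 17

(-6.7615, -1.8117, 17)


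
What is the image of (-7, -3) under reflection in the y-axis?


Reflection across y-axis: (x, y) -> (-x, y)
(-7, -3) -> (7, -3)

(7, -3)


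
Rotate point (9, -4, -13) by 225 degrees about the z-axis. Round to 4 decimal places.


x' = 9*cos(225) - -4*sin(225) = -9.1924
y' = 9*sin(225) + -4*cos(225) = -3.5355
z' = -13

(-9.1924, -3.5355, -13)


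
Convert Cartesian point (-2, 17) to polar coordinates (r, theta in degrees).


r = sqrt((-2)^2 + 17^2) = 17.1172
theta = atan2(17, -2) = 96.7098 degrees

r = 17.1172, theta = 96.7098 degrees


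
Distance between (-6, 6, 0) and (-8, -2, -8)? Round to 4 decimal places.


d = sqrt((-8--6)^2 + (-2-6)^2 + (-8-0)^2) = 11.4891

11.4891


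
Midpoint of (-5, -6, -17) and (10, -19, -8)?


Midpoint = ((-5+10)/2, (-6+-19)/2, (-17+-8)/2) = (2.5, -12.5, -12.5)

(2.5, -12.5, -12.5)


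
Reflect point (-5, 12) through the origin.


Reflection through origin: (x, y) -> (-x, -y)
(-5, 12) -> (5, -12)

(5, -12)


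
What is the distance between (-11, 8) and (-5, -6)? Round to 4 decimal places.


d = sqrt((-5--11)^2 + (-6-8)^2) = 15.2315

15.2315


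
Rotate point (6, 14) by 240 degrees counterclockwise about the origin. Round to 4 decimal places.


x' = 6*cos(240) - 14*sin(240) = 9.1244
y' = 6*sin(240) + 14*cos(240) = -12.1962

(9.1244, -12.1962)


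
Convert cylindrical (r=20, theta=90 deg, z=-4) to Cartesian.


x = 20 * cos(90) = 0
y = 20 * sin(90) = 20
z = -4

(0, 20, -4)


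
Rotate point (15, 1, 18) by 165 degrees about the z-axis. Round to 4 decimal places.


x' = 15*cos(165) - 1*sin(165) = -14.7477
y' = 15*sin(165) + 1*cos(165) = 2.9164
z' = 18

(-14.7477, 2.9164, 18)


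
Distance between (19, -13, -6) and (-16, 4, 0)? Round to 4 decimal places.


d = sqrt((-16-19)^2 + (4--13)^2 + (0--6)^2) = 39.37

39.37


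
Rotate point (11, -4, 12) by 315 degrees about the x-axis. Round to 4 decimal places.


x' = 11
y' = -4*cos(315) - 12*sin(315) = 5.6569
z' = -4*sin(315) + 12*cos(315) = 11.3137

(11, 5.6569, 11.3137)


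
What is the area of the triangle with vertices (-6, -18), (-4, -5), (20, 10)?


Area = |x1(y2-y3) + x2(y3-y1) + x3(y1-y2)| / 2
= |-6*(-5-10) + -4*(10--18) + 20*(-18--5)| / 2
= 141

141


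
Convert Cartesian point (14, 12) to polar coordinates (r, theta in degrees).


r = sqrt(14^2 + 12^2) = 18.4391
theta = atan2(12, 14) = 40.6013 degrees

r = 18.4391, theta = 40.6013 degrees


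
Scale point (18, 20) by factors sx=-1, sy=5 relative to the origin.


Scaling: (x*sx, y*sy) = (18*-1, 20*5) = (-18, 100)

(-18, 100)


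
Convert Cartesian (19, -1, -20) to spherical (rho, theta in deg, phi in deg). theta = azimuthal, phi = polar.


rho = sqrt(19^2 + (-1)^2 + (-20)^2) = 27.6043
theta = atan2(-1, 19) = 356.9872 deg
phi = acos(-20/27.6043) = 136.4292 deg

rho = 27.6043, theta = 356.9872 deg, phi = 136.4292 deg


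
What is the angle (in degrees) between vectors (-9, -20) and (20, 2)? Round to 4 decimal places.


dot = -9*20 + -20*2 = -220
|u| = 21.9317, |v| = 20.0998
cos(angle) = -0.4991
angle = 119.9383 degrees

119.9383 degrees


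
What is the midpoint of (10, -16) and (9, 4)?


Midpoint = ((10+9)/2, (-16+4)/2) = (9.5, -6)

(9.5, -6)


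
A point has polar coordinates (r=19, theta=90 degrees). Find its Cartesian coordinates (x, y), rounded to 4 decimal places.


x = 19 * cos(90) = 0
y = 19 * sin(90) = 19

(0, 19)


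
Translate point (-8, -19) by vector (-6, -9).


Translation: (x+dx, y+dy) = (-8+-6, -19+-9) = (-14, -28)

(-14, -28)


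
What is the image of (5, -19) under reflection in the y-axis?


Reflection across y-axis: (x, y) -> (-x, y)
(5, -19) -> (-5, -19)

(-5, -19)


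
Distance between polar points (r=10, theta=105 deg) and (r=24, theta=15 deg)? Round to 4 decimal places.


d = sqrt(r1^2 + r2^2 - 2*r1*r2*cos(t2-t1))
d = sqrt(10^2 + 24^2 - 2*10*24*cos(15-105)) = 26

26


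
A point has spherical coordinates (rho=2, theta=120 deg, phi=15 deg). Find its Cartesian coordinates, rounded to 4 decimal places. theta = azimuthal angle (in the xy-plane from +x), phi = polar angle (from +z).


x = 2 * sin(15) * cos(120) = -0.2588
y = 2 * sin(15) * sin(120) = 0.4483
z = 2 * cos(15) = 1.9319

(-0.2588, 0.4483, 1.9319)


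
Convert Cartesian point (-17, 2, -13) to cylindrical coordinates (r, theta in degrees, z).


r = sqrt((-17)^2 + 2^2) = 17.1172
theta = atan2(2, -17) = 173.2902 deg
z = -13

r = 17.1172, theta = 173.2902 deg, z = -13


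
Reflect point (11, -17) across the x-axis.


Reflection across x-axis: (x, y) -> (x, -y)
(11, -17) -> (11, 17)

(11, 17)


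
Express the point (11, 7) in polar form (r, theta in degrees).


r = sqrt(11^2 + 7^2) = 13.0384
theta = atan2(7, 11) = 32.4712 degrees

r = 13.0384, theta = 32.4712 degrees


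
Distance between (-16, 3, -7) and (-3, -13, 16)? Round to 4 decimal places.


d = sqrt((-3--16)^2 + (-13-3)^2 + (16--7)^2) = 30.8869

30.8869


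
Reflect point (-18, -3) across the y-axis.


Reflection across y-axis: (x, y) -> (-x, y)
(-18, -3) -> (18, -3)

(18, -3)


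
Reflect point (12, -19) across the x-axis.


Reflection across x-axis: (x, y) -> (x, -y)
(12, -19) -> (12, 19)

(12, 19)


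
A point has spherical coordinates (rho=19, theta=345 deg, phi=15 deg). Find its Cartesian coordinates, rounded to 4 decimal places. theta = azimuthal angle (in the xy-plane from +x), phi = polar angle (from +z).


x = 19 * sin(15) * cos(345) = 4.75
y = 19 * sin(15) * sin(345) = -1.2728
z = 19 * cos(15) = 18.3526

(4.75, -1.2728, 18.3526)


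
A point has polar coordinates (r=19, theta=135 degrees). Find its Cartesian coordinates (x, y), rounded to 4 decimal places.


x = 19 * cos(135) = -13.435
y = 19 * sin(135) = 13.435

(-13.435, 13.435)


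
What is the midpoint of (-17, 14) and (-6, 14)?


Midpoint = ((-17+-6)/2, (14+14)/2) = (-11.5, 14)

(-11.5, 14)


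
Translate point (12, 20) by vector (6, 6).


Translation: (x+dx, y+dy) = (12+6, 20+6) = (18, 26)

(18, 26)


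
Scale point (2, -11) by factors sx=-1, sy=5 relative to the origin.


Scaling: (x*sx, y*sy) = (2*-1, -11*5) = (-2, -55)

(-2, -55)


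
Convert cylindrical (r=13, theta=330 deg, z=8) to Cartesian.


x = 13 * cos(330) = 11.2583
y = 13 * sin(330) = -6.5
z = 8

(11.2583, -6.5, 8)


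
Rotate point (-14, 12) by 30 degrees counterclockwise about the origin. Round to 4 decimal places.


x' = -14*cos(30) - 12*sin(30) = -18.1244
y' = -14*sin(30) + 12*cos(30) = 3.3923

(-18.1244, 3.3923)


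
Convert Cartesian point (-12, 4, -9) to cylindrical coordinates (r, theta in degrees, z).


r = sqrt((-12)^2 + 4^2) = 12.6491
theta = atan2(4, -12) = 161.5651 deg
z = -9

r = 12.6491, theta = 161.5651 deg, z = -9


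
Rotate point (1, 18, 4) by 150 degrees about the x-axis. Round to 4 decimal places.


x' = 1
y' = 18*cos(150) - 4*sin(150) = -17.5885
z' = 18*sin(150) + 4*cos(150) = 5.5359

(1, -17.5885, 5.5359)


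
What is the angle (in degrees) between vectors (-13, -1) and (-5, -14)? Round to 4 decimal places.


dot = -13*-5 + -1*-14 = 79
|u| = 13.0384, |v| = 14.8661
cos(angle) = 0.4076
angle = 65.9475 degrees

65.9475 degrees


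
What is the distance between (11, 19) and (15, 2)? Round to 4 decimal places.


d = sqrt((15-11)^2 + (2-19)^2) = 17.4642

17.4642
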